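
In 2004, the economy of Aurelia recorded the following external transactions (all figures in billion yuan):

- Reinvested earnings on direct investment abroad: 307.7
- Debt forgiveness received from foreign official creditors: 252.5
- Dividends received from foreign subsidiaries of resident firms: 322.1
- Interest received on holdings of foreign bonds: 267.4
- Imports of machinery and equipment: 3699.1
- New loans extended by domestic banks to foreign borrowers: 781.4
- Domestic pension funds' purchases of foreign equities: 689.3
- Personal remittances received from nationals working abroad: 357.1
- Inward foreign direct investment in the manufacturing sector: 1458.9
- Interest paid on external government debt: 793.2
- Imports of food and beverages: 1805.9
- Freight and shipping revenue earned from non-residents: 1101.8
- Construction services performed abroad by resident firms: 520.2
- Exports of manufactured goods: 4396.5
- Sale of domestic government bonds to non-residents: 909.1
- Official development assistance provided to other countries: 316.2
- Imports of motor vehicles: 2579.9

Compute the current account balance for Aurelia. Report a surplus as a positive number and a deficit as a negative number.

Goods: -2579.9 - 3699.1 + 4396.5 - 1805.9 = -3688.4
Services: 520.2 + 1101.8 = 1622.0
Primary income: 307.7 + 267.4 - 793.2 + 322.1 = 104.0
Secondary income: 357.1 - 316.2 = 40.9
Current account = (-3688.4) + 1622.0 + 104.0 + 40.9 = -1921.5
(Excluded from the current account — capital account: debt forgiveness received from foreign official creditors 252.5; financial account: new loans extended by domestic banks to foreign borrowers 781.4, domestic pension funds' purchases of foreign equities 689.3, inward foreign direct investment in the manufacturing sector 1458.9, sale of domestic government bonds to non-residents 909.1.)

-1921.5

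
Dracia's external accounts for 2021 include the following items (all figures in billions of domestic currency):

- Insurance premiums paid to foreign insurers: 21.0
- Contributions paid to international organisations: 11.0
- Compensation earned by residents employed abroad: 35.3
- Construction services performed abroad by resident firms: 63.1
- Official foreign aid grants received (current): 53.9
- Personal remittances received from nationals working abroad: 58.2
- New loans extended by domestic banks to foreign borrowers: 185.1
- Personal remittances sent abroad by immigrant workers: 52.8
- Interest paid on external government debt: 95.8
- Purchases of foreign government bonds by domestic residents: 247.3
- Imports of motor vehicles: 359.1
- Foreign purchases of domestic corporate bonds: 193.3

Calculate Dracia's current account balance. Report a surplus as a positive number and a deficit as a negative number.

Goods: -359.1
Services: -21.0 + 63.1 = 42.1
Primary income: -95.8 + 35.3 = -60.5
Secondary income: -11.0 + 58.2 - 52.8 + 53.9 = 48.3
Current account = (-359.1) + 42.1 + (-60.5) + 48.3 = -329.2
(Excluded from the current account — financial account: new loans extended by domestic banks to foreign borrowers 185.1, purchases of foreign government bonds by domestic residents 247.3, foreign purchases of domestic corporate bonds 193.3.)

-329.2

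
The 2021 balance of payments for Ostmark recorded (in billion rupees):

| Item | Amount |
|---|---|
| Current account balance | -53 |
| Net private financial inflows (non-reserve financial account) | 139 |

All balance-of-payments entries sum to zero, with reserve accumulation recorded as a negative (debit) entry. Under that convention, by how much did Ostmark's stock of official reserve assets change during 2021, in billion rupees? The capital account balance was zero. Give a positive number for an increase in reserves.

Official reserve transactions balance = -((-53) + 139) = -86
An accumulation of reserves is recorded as a debit (negative entry), so the change in the stock of reserves is the negative of that balance.
Change in official reserves = -(-86) = 86

86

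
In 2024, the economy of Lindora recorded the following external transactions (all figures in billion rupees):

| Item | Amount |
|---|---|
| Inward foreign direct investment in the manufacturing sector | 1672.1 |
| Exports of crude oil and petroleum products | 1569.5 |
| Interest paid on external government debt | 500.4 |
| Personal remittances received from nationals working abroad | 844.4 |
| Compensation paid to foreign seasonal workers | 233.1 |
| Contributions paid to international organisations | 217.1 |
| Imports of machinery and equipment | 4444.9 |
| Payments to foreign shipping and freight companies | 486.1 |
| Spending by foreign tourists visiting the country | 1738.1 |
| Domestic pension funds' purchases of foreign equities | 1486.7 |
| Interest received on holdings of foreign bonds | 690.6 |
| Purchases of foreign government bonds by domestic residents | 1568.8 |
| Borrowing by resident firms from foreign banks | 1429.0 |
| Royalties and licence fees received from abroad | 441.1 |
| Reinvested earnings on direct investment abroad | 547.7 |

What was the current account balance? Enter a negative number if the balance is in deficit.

-50.2

Goods: -4444.9 + 1569.5 = -2875.4
Services: -486.1 + 441.1 + 1738.1 = 1693.1
Primary income: 547.7 - 500.4 - 233.1 + 690.6 = 504.8
Secondary income: -217.1 + 844.4 = 627.3
Current account = (-2875.4) + 1693.1 + 504.8 + 627.3 = -50.2
(Excluded from the current account — financial account: inward foreign direct investment in the manufacturing sector 1672.1, domestic pension funds' purchases of foreign equities 1486.7, purchases of foreign government bonds by domestic residents 1568.8, borrowing by resident firms from foreign banks 1429.0.)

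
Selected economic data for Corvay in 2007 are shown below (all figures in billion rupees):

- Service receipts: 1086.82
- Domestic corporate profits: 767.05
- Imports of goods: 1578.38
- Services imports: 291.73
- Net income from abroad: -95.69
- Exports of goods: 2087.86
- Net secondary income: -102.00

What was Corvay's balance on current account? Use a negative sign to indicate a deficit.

Goods balance = 2087.86 - 1578.38 = 509.48
Services balance = 1086.82 - 291.73 = 795.09
Trade balance (goods + services) = 509.48 + 795.09 = 1304.57
Net primary income = -95.69
Net secondary income = -102.00
Current account = 1304.57 + (-95.69) + (-102.00) = 1106.88

1106.88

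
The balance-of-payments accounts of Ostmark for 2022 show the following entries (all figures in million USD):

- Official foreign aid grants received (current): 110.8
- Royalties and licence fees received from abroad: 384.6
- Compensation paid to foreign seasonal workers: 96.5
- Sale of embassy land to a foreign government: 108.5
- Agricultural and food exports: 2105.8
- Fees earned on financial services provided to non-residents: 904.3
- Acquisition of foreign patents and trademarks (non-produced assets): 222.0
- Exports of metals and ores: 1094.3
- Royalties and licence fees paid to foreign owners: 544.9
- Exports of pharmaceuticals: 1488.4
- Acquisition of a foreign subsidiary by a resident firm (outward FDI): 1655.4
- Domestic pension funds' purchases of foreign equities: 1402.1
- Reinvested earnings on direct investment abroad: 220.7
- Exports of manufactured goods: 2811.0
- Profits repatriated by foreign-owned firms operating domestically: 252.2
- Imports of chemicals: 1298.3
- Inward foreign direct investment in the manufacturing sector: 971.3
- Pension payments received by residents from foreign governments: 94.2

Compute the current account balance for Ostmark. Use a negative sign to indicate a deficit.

7022.2

Goods: 1488.4 + 2105.8 + 2811.0 - 1298.3 + 1094.3 = 6201.2
Services: -544.9 + 904.3 + 384.6 = 744.0
Primary income: -252.2 - 96.5 + 220.7 = -128.0
Secondary income: 110.8 + 94.2 = 205.0
Current account = 6201.2 + 744.0 + (-128.0) + 205.0 = 7022.2
(Excluded from the current account — capital account: sale of embassy land to a foreign government 108.5, acquisition of foreign patents and trademarks (non-produced assets) 222.0; financial account: acquisition of a foreign subsidiary by a resident firm (outward FDI) 1655.4, domestic pension funds' purchases of foreign equities 1402.1, inward foreign direct investment in the manufacturing sector 971.3.)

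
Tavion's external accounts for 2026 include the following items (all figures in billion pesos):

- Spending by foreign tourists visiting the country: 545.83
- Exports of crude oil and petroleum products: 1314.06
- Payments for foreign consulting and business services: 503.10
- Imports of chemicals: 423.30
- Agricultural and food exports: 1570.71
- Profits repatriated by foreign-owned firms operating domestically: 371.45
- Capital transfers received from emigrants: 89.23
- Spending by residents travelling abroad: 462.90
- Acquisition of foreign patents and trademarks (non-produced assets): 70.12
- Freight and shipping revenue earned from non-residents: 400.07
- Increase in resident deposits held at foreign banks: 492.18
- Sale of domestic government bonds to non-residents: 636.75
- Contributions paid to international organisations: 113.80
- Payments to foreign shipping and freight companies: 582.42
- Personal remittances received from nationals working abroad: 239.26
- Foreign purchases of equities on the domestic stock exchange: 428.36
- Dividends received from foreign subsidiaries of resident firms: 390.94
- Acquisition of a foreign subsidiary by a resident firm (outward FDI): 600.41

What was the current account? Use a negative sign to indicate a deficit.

2003.90

Goods: -423.30 + 1570.71 + 1314.06 = 2461.47
Services: 400.07 - 582.42 - 462.90 - 503.10 + 545.83 = -602.52
Primary income: -371.45 + 390.94 = 19.49
Secondary income: -113.80 + 239.26 = 125.46
Current account = 2461.47 + (-602.52) + 19.49 + 125.46 = 2003.90
(Excluded from the current account — capital account: capital transfers received from emigrants 89.23, acquisition of foreign patents and trademarks (non-produced assets) 70.12; financial account: increase in resident deposits held at foreign banks 492.18, sale of domestic government bonds to non-residents 636.75, foreign purchases of equities on the domestic stock exchange 428.36, acquisition of a foreign subsidiary by a resident firm (outward FDI) 600.41.)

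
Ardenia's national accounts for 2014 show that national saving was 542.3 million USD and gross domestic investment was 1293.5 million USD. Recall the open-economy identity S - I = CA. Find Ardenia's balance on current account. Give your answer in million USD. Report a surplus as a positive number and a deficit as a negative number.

CA = S - I = 542.3 - 1293.5 = -751.2

-751.2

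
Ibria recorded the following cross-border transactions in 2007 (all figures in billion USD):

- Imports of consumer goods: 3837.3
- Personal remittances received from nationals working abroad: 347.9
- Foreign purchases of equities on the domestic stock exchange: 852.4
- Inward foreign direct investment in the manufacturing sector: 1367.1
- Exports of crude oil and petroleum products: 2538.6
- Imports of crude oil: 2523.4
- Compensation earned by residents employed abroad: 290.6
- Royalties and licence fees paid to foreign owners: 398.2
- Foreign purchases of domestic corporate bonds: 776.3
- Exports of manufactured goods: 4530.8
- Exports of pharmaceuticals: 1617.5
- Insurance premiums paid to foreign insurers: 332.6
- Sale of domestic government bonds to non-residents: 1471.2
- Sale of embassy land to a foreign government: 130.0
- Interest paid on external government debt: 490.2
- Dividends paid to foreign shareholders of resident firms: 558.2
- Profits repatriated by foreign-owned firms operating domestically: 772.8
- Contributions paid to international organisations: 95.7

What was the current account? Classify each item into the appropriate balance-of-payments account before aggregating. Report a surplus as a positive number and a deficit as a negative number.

317.0

Goods: -2523.4 + 4530.8 + 2538.6 + 1617.5 - 3837.3 = 2326.2
Services: -398.2 - 332.6 = -730.8
Primary income: -558.2 - 772.8 - 490.2 + 290.6 = -1530.6
Secondary income: -95.7 + 347.9 = 252.2
Current account = 2326.2 + (-730.8) + (-1530.6) + 252.2 = 317.0
(Excluded from the current account — financial account: foreign purchases of equities on the domestic stock exchange 852.4, inward foreign direct investment in the manufacturing sector 1367.1, foreign purchases of domestic corporate bonds 776.3, sale of domestic government bonds to non-residents 1471.2; capital account: sale of embassy land to a foreign government 130.0.)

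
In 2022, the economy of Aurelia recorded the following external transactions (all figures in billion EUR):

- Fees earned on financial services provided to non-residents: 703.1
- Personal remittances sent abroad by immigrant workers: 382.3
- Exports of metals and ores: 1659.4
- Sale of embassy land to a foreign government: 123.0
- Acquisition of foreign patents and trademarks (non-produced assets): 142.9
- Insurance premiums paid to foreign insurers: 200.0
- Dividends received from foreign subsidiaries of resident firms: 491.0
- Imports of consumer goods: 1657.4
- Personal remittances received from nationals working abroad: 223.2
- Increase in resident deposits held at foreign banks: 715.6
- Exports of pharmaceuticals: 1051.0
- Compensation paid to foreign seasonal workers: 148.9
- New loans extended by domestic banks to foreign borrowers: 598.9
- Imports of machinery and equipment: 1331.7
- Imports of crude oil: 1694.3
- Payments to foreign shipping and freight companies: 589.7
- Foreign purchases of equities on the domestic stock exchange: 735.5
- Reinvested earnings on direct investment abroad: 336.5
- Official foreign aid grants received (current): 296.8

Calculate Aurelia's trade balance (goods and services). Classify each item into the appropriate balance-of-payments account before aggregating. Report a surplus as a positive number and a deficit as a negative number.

-2059.6

Goods: -1331.7 - 1657.4 - 1694.3 + 1659.4 + 1051.0 = -1973.0
Services: -589.7 - 200.0 + 703.1 = -86.6
Trade balance = -1973.0 + (-86.6) = -2059.6
(Excluded from the trade balance — secondary income: personal remittances sent abroad by immigrant workers 382.3, personal remittances received from nationals working abroad 223.2, official foreign aid grants received (current) 296.8; capital account: sale of embassy land to a foreign government 123.0, acquisition of foreign patents and trademarks (non-produced assets) 142.9; primary income: dividends received from foreign subsidiaries of resident firms 491.0, compensation paid to foreign seasonal workers 148.9, reinvested earnings on direct investment abroad 336.5; financial account: increase in resident deposits held at foreign banks 715.6, new loans extended by domestic banks to foreign borrowers 598.9, foreign purchases of equities on the domestic stock exchange 735.5.)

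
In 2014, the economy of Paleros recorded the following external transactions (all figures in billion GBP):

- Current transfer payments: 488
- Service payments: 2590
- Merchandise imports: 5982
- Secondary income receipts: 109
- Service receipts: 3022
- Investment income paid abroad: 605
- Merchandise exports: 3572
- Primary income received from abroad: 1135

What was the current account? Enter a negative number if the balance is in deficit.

Goods balance = 3572 - 5982 = -2410
Services balance = 3022 - 2590 = 432
Trade balance (goods + services) = -2410 + 432 = -1978
Net primary income = 1135 - 605 = 530
Net secondary income = 109 - 488 = -379
Current account = -1978 + 530 + (-379) = -1827

-1827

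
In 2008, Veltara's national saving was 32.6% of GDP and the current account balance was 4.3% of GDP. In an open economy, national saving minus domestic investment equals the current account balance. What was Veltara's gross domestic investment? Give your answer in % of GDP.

S - I = CA (net lending to the rest of the world).
I = S - CA = 32.6 - 4.3 = 28.3

28.3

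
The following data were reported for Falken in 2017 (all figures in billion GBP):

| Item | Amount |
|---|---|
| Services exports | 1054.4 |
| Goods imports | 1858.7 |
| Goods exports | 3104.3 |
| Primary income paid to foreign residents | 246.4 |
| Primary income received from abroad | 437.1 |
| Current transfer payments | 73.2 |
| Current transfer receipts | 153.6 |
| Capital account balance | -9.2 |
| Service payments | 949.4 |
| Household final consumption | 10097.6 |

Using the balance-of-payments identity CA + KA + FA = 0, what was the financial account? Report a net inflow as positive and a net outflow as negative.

-1612.5

Goods balance = 3104.3 - 1858.7 = 1245.6
Services balance = 1054.4 - 949.4 = 105.0
Trade balance (goods + services) = 1245.6 + 105.0 = 1350.6
Net primary income = 437.1 - 246.4 = 190.7
Net secondary income = 153.6 - 73.2 = 80.4
Current account = 1350.6 + 190.7 + 80.4 = 1621.7
Financial account = -(1621.7 + (-9.2)) = -1612.5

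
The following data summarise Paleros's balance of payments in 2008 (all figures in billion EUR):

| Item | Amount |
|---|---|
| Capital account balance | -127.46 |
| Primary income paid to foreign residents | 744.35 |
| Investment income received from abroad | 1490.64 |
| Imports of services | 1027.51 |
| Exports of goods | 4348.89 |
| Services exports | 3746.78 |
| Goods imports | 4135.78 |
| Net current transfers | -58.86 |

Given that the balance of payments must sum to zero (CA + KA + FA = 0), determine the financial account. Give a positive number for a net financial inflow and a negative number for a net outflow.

Goods balance = 4348.89 - 4135.78 = 213.11
Services balance = 3746.78 - 1027.51 = 2719.27
Trade balance (goods + services) = 213.11 + 2719.27 = 2932.38
Net primary income = 1490.64 - 744.35 = 746.29
Net secondary income = -58.86
Current account = 2932.38 + 746.29 + (-58.86) = 3619.81
Financial account = -(3619.81 + (-127.46)) = -3492.35

-3492.35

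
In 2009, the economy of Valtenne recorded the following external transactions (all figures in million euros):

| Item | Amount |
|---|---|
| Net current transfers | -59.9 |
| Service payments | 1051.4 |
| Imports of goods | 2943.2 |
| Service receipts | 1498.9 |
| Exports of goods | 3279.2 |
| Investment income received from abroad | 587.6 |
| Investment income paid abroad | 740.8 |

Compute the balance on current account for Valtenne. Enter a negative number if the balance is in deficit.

Goods balance = 3279.2 - 2943.2 = 336.0
Services balance = 1498.9 - 1051.4 = 447.5
Trade balance (goods + services) = 336.0 + 447.5 = 783.5
Net primary income = 587.6 - 740.8 = -153.2
Net secondary income = -59.9
Current account = 783.5 + (-153.2) + (-59.9) = 570.4

570.4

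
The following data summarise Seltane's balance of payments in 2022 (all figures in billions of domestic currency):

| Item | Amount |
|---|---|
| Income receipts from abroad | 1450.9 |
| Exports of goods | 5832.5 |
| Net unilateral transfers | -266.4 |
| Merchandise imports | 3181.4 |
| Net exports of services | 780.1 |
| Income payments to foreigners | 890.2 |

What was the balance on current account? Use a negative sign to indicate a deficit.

Goods balance = 5832.5 - 3181.4 = 2651.1
Services balance = 780.1
Trade balance (goods + services) = 2651.1 + 780.1 = 3431.2
Net primary income = 1450.9 - 890.2 = 560.7
Net secondary income = -266.4
Current account = 3431.2 + 560.7 + (-266.4) = 3725.5

3725.5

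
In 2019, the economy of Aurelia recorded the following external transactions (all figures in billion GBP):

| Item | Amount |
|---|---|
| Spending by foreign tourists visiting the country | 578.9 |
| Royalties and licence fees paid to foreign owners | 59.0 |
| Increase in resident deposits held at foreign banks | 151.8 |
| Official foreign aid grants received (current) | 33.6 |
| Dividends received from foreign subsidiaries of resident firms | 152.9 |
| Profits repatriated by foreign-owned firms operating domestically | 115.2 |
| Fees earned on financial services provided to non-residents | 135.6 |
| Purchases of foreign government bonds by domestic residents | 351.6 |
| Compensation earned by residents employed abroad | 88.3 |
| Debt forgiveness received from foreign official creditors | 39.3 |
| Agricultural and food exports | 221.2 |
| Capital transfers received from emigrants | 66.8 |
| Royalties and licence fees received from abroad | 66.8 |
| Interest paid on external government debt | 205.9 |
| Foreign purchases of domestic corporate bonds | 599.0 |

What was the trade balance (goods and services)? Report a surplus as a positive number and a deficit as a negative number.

Goods: 221.2
Services: 66.8 + 135.6 - 59.0 + 578.9 = 722.3
Trade balance = 221.2 + 722.3 = 943.5
(Excluded from the trade balance — financial account: increase in resident deposits held at foreign banks 151.8, purchases of foreign government bonds by domestic residents 351.6, foreign purchases of domestic corporate bonds 599.0; secondary income: official foreign aid grants received (current) 33.6; primary income: dividends received from foreign subsidiaries of resident firms 152.9, profits repatriated by foreign-owned firms operating domestically 115.2, compensation earned by residents employed abroad 88.3, interest paid on external government debt 205.9; capital account: debt forgiveness received from foreign official creditors 39.3, capital transfers received from emigrants 66.8.)

943.5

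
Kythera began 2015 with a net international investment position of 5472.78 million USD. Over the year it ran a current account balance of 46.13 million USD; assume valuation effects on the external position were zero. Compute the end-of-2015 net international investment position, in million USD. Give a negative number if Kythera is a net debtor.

With no valuation effects, change in NIIP = current account = 46.13
End-of-year NIIP = 5472.78 + 46.13 = 5518.91

5518.91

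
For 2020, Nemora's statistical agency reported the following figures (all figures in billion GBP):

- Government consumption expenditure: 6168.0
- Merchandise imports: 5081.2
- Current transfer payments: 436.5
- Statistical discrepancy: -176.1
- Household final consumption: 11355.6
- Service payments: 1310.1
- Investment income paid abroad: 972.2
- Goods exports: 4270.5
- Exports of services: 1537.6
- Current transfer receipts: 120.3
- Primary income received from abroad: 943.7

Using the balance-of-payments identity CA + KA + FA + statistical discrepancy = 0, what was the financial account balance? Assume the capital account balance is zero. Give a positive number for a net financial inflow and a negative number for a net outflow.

1104.0

Goods balance = 4270.5 - 5081.2 = -810.7
Services balance = 1537.6 - 1310.1 = 227.5
Trade balance (goods + services) = -810.7 + 227.5 = -583.2
Net primary income = 943.7 - 972.2 = -28.5
Net secondary income = 120.3 - 436.5 = -316.2
Current account = -583.2 + (-28.5) + (-316.2) = -927.9
Financial account = -(-927.9 + (-176.1)) = 1104.0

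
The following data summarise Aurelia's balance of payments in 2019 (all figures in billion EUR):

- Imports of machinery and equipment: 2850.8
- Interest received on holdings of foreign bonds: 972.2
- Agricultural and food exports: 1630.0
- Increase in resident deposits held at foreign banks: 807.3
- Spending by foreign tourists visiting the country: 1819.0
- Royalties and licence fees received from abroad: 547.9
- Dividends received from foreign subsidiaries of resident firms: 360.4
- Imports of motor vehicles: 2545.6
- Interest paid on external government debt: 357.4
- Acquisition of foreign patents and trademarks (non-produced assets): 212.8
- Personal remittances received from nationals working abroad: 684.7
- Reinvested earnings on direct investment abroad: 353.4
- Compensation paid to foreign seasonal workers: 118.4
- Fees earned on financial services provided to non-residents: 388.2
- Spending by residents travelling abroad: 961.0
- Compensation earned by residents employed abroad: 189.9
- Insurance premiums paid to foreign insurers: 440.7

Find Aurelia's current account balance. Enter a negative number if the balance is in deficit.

-328.2

Goods: 1630.0 - 2545.6 - 2850.8 = -3766.4
Services: 547.9 - 961.0 - 440.7 + 1819.0 + 388.2 = 1353.4
Primary income: -357.4 + 972.2 + 360.4 + 353.4 - 118.4 + 189.9 = 1400.1
Secondary income: 684.7
Current account = (-3766.4) + 1353.4 + 1400.1 + 684.7 = -328.2
(Excluded from the current account — financial account: increase in resident deposits held at foreign banks 807.3; capital account: acquisition of foreign patents and trademarks (non-produced assets) 212.8.)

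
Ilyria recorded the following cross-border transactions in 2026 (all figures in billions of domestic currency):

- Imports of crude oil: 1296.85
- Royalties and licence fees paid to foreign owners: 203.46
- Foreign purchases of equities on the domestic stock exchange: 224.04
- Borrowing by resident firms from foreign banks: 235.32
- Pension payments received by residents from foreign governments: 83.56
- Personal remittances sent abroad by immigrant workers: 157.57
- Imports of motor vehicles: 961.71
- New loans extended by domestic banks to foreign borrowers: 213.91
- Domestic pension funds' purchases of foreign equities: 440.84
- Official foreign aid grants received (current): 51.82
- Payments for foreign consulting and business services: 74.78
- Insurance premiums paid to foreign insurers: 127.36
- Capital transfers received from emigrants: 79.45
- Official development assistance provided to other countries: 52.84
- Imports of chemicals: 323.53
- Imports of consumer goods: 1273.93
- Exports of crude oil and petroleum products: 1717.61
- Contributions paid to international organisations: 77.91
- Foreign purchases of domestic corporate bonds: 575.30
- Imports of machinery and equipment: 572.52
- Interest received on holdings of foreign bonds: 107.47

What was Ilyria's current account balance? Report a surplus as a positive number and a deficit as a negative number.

Goods: -572.52 - 961.71 + 1717.61 - 1273.93 - 1296.85 - 323.53 = -2710.93
Services: -74.78 - 127.36 - 203.46 = -405.60
Primary income: 107.47
Secondary income: -157.57 - 52.84 + 51.82 - 77.91 + 83.56 = -152.94
Current account = (-2710.93) + (-405.60) + 107.47 + (-152.94) = -3162.00
(Excluded from the current account — financial account: foreign purchases of equities on the domestic stock exchange 224.04, borrowing by resident firms from foreign banks 235.32, new loans extended by domestic banks to foreign borrowers 213.91, domestic pension funds' purchases of foreign equities 440.84, foreign purchases of domestic corporate bonds 575.30; capital account: capital transfers received from emigrants 79.45.)

-3162.00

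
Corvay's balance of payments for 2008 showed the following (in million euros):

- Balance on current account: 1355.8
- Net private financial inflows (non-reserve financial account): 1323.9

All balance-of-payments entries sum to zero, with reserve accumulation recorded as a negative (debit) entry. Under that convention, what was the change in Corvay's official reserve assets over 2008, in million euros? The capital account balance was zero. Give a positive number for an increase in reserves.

2679.7

Official reserve transactions balance = -(1355.8 + 1323.9) = -2679.7
An accumulation of reserves is recorded as a debit (negative entry), so the change in the stock of reserves is the negative of that balance.
Change in official reserves = -(-2679.7) = 2679.7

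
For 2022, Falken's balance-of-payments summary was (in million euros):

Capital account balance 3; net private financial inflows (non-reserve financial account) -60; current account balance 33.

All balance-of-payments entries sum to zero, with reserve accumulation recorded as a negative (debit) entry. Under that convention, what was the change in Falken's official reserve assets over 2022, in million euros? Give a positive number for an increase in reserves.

-24

Official reserve transactions balance = -(33 + 3 + (-60)) = 24
An accumulation of reserves is recorded as a debit (negative entry), so the change in the stock of reserves is the negative of that balance.
Change in official reserves = -(24) = -24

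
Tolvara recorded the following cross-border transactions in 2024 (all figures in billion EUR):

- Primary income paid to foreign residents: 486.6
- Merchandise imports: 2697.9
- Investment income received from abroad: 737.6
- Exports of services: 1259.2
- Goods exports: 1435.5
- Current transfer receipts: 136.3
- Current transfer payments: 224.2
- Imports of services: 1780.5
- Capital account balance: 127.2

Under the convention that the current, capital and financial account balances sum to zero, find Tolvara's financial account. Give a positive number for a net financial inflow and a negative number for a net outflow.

Goods balance = 1435.5 - 2697.9 = -1262.4
Services balance = 1259.2 - 1780.5 = -521.3
Trade balance (goods + services) = -1262.4 + (-521.3) = -1783.7
Net primary income = 737.6 - 486.6 = 251.0
Net secondary income = 136.3 - 224.2 = -87.9
Current account = -1783.7 + 251.0 + (-87.9) = -1620.6
Financial account = -(-1620.6 + 127.2) = 1493.4

1493.4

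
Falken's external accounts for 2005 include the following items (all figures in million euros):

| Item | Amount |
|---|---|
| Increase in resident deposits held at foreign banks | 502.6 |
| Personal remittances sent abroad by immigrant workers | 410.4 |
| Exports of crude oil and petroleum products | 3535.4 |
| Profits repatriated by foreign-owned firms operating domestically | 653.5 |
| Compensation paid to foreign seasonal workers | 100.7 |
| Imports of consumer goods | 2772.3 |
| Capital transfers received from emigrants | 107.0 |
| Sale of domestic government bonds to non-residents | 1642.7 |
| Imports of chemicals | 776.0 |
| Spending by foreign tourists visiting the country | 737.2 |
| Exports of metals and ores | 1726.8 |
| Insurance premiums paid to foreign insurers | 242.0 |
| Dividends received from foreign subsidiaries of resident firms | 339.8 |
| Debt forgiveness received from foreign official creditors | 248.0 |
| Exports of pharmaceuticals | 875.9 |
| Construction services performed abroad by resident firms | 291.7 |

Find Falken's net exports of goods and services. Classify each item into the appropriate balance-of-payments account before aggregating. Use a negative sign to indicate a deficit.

Goods: 1726.8 + 3535.4 - 2772.3 + 875.9 - 776.0 = 2589.8
Services: 291.7 - 242.0 + 737.2 = 786.9
Trade balance = 2589.8 + 786.9 = 3376.7
(Excluded from the trade balance — financial account: increase in resident deposits held at foreign banks 502.6, sale of domestic government bonds to non-residents 1642.7; secondary income: personal remittances sent abroad by immigrant workers 410.4; primary income: profits repatriated by foreign-owned firms operating domestically 653.5, compensation paid to foreign seasonal workers 100.7, dividends received from foreign subsidiaries of resident firms 339.8; capital account: capital transfers received from emigrants 107.0, debt forgiveness received from foreign official creditors 248.0.)

3376.7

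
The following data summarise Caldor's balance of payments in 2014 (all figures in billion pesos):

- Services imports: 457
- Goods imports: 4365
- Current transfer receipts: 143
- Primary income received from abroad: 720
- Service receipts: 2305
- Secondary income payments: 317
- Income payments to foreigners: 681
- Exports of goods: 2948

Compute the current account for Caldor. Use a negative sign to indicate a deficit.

Goods balance = 2948 - 4365 = -1417
Services balance = 2305 - 457 = 1848
Trade balance (goods + services) = -1417 + 1848 = 431
Net primary income = 720 - 681 = 39
Net secondary income = 143 - 317 = -174
Current account = 431 + 39 + (-174) = 296

296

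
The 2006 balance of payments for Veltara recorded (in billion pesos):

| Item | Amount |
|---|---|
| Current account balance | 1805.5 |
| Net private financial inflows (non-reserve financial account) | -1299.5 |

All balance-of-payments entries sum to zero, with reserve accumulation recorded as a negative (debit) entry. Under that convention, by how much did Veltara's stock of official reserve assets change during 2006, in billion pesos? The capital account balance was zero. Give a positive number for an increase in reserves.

506.0

Official reserve transactions balance = -(1805.5 + (-1299.5)) = -506.0
An accumulation of reserves is recorded as a debit (negative entry), so the change in the stock of reserves is the negative of that balance.
Change in official reserves = -(-506.0) = 506.0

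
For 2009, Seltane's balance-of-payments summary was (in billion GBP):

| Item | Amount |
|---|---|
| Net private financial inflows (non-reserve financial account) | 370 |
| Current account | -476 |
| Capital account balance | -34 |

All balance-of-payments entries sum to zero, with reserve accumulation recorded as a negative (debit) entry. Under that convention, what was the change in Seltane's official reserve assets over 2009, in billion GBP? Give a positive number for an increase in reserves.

-140

Official reserve transactions balance = -((-476) + (-34) + 370) = 140
An accumulation of reserves is recorded as a debit (negative entry), so the change in the stock of reserves is the negative of that balance.
Change in official reserves = -(140) = -140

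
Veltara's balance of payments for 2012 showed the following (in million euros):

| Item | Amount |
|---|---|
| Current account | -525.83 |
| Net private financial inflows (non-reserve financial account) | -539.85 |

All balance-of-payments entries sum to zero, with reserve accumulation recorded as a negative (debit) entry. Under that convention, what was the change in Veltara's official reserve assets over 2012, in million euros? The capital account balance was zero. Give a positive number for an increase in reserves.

-1065.68

Official reserve transactions balance = -((-525.83) + (-539.85)) = 1065.68
An accumulation of reserves is recorded as a debit (negative entry), so the change in the stock of reserves is the negative of that balance.
Change in official reserves = -(1065.68) = -1065.68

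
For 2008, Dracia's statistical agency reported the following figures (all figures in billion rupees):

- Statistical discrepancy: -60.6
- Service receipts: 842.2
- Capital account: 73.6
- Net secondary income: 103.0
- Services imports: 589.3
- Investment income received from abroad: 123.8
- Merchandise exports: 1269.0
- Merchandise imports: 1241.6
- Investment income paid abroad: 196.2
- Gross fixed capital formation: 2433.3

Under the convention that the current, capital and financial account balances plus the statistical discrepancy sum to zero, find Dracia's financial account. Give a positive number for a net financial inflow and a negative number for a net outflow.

Goods balance = 1269.0 - 1241.6 = 27.4
Services balance = 842.2 - 589.3 = 252.9
Trade balance (goods + services) = 27.4 + 252.9 = 280.3
Net primary income = 123.8 - 196.2 = -72.4
Net secondary income = 103.0
Current account = 280.3 + (-72.4) + 103.0 = 310.9
Financial account = -(310.9 + 73.6 + (-60.6)) = -323.9

-323.9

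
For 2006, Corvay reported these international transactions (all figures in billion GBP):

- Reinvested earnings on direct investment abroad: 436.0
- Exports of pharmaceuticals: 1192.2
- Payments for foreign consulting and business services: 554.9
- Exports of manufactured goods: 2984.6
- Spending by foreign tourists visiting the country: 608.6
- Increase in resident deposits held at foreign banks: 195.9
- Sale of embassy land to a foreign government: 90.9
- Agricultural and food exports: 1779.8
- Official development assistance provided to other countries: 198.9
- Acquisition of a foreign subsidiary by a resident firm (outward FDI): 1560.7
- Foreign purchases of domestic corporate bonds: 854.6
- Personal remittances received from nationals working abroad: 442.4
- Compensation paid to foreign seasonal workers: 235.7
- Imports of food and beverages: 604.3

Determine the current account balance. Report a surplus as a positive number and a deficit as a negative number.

Goods: 1779.8 - 604.3 + 1192.2 + 2984.6 = 5352.3
Services: 608.6 - 554.9 = 53.7
Primary income: -235.7 + 436.0 = 200.3
Secondary income: 442.4 - 198.9 = 243.5
Current account = 5352.3 + 53.7 + 200.3 + 243.5 = 5849.8
(Excluded from the current account — financial account: increase in resident deposits held at foreign banks 195.9, acquisition of a foreign subsidiary by a resident firm (outward FDI) 1560.7, foreign purchases of domestic corporate bonds 854.6; capital account: sale of embassy land to a foreign government 90.9.)

5849.8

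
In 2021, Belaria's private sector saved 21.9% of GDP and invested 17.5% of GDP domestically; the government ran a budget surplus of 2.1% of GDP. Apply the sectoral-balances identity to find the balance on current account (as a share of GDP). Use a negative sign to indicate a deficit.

By the sectoral-balances identity, CA = (S_private - I) + (T - G).
Private balance = 21.9 - 17.5 = 4.4
Government balance (T - G) = 2.1
CA = 4.4 + 2.1 = 6.5

6.5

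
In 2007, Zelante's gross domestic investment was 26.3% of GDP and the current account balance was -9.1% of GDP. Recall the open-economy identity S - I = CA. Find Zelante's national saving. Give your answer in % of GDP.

17.2

S = I + CA = 26.3 + (-9.1) = 17.2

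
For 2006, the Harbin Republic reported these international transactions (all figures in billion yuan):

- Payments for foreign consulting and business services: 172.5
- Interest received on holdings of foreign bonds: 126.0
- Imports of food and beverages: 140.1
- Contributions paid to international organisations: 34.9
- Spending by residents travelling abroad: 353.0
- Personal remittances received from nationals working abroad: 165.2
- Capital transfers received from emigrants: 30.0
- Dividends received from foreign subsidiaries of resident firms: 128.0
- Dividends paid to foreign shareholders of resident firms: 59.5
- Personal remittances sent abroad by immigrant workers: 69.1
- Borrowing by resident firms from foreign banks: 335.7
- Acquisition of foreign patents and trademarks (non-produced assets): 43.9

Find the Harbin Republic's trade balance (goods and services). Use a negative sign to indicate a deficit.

Goods: -140.1
Services: -172.5 - 353.0 = -525.5
Trade balance = -140.1 + (-525.5) = -665.6
(Excluded from the trade balance — primary income: interest received on holdings of foreign bonds 126.0, dividends received from foreign subsidiaries of resident firms 128.0, dividends paid to foreign shareholders of resident firms 59.5; secondary income: contributions paid to international organisations 34.9, personal remittances received from nationals working abroad 165.2, personal remittances sent abroad by immigrant workers 69.1; capital account: capital transfers received from emigrants 30.0, acquisition of foreign patents and trademarks (non-produced assets) 43.9; financial account: borrowing by resident firms from foreign banks 335.7.)

-665.6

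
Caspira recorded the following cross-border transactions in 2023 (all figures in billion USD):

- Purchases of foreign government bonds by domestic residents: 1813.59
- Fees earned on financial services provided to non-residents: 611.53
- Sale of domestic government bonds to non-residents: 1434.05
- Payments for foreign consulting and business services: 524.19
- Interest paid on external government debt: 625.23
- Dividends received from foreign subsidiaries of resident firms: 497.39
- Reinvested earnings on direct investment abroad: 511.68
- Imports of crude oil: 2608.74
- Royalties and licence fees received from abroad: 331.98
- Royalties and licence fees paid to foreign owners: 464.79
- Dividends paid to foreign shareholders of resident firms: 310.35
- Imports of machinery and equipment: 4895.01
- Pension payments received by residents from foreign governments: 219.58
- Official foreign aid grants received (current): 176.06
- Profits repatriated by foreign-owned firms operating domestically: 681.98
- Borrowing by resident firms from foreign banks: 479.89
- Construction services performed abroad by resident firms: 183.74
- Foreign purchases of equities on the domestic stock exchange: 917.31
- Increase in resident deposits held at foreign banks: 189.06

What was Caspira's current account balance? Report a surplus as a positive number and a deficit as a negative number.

-7578.33

Goods: -4895.01 - 2608.74 = -7503.75
Services: 183.74 - 524.19 + 611.53 - 464.79 + 331.98 = 138.27
Primary income: -681.98 - 310.35 + 497.39 - 625.23 + 511.68 = -608.49
Secondary income: 219.58 + 176.06 = 395.64
Current account = (-7503.75) + 138.27 + (-608.49) + 395.64 = -7578.33
(Excluded from the current account — financial account: purchases of foreign government bonds by domestic residents 1813.59, sale of domestic government bonds to non-residents 1434.05, borrowing by resident firms from foreign banks 479.89, foreign purchases of equities on the domestic stock exchange 917.31, increase in resident deposits held at foreign banks 189.06.)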